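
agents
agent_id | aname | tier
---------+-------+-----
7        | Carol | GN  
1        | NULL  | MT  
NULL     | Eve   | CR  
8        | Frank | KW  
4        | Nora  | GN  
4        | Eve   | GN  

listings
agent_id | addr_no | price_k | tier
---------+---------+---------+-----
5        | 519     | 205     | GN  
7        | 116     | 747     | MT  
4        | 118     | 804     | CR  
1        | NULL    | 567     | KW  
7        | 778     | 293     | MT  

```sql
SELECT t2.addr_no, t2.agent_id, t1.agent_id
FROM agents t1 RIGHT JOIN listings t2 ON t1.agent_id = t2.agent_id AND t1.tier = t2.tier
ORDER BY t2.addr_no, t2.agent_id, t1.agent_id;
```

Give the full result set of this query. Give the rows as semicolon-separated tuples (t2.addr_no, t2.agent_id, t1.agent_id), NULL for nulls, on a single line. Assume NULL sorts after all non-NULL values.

(116, 7, NULL); (118, 4, NULL); (519, 5, NULL); (778, 7, NULL); (NULL, 1, NULL)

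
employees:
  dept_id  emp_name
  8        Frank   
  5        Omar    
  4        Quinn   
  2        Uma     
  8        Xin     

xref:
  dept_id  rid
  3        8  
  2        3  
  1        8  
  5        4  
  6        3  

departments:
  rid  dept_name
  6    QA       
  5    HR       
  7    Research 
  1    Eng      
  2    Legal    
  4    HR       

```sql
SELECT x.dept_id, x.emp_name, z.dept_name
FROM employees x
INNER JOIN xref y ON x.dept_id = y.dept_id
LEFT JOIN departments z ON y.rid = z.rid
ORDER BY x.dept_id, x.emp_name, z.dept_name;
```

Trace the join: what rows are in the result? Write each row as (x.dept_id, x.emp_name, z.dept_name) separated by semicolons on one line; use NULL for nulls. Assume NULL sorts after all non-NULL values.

Step 1 — x INNER JOIN y on dept_id → 2 row(s).
Then LEFT JOIN `departments z` on rid: each of those 2 rows is kept; rows whose y.rid has no match in z get NULL for z's columns.

(2, Uma, NULL); (5, Omar, HR)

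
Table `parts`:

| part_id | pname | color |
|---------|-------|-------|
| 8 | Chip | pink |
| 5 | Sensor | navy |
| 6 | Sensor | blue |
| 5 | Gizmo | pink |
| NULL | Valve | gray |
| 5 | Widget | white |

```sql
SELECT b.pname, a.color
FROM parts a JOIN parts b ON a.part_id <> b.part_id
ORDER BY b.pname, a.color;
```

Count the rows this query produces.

14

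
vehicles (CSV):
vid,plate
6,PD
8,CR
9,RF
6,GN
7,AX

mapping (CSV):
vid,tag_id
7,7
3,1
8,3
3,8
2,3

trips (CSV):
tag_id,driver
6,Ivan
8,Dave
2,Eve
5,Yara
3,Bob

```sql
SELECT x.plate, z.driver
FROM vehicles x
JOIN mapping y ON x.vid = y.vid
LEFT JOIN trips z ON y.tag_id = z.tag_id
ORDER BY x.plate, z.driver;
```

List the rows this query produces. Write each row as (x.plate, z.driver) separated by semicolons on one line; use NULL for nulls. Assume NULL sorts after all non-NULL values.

Evaluate left to right. First `vehicles x INNER JOIN mapping y` on vid: 2 row(s).
Then LEFT JOIN `trips z` on tag_id: each of those 2 rows is kept; rows whose y.tag_id has no match in z get NULL for z's columns.

(AX, NULL); (CR, Bob)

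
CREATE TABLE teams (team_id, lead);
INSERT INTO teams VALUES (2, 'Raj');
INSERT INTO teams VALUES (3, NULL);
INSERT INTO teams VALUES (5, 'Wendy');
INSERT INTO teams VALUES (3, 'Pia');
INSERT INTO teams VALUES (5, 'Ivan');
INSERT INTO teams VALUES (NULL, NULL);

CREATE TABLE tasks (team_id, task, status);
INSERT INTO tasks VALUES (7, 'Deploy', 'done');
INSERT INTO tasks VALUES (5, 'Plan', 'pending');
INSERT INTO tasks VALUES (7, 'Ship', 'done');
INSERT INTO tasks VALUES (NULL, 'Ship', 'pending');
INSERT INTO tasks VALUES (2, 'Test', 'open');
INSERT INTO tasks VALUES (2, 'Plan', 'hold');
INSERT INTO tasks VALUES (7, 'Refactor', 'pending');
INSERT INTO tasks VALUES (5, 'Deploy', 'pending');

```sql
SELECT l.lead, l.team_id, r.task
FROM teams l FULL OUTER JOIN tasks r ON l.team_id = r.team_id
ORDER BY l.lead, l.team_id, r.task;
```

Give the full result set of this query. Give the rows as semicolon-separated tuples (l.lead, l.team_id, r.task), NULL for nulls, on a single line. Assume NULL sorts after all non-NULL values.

FULL OUTER JOIN keeps every row from both sides; unmatched rows get NULL for the other side's columns.
Matching on l.team_id = r.team_id. A NULL in a compared column never satisfies the condition.
- l (team_id=2) pairs with 2 row(s) of r.
- l (team_id=3) has no partner → padded with NULL.
- l (team_id=5) pairs with 2 row(s) of r.
- l (team_id=3) has no partner → padded with NULL.
- l (team_id=5) pairs with 2 row(s) of r.
- l (team_id=NULL) has no partner → padded with NULL.
- 4 row(s) from r found no l partner → padded with NULL.

(Ivan, 5, Deploy); (Ivan, 5, Plan); (Pia, 3, NULL); (Raj, 2, Plan); (Raj, 2, Test); (Wendy, 5, Deploy); (Wendy, 5, Plan); (NULL, 3, NULL); (NULL, NULL, Deploy); (NULL, NULL, Refactor); (NULL, NULL, Ship); (NULL, NULL, Ship); (NULL, NULL, NULL)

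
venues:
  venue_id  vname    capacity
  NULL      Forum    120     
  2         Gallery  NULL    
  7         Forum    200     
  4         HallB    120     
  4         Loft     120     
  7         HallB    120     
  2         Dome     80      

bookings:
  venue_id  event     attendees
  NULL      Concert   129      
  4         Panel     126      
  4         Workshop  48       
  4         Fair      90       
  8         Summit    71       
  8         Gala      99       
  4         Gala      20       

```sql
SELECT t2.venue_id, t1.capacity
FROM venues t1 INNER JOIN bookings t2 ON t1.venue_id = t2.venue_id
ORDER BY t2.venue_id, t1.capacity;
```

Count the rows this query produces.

INNER JOIN keeps only pairs where the ON condition holds.
Matching on t1.venue_id = t2.venue_id. A NULL in a compared column never satisfies the condition.
Matched pairs: 8.
Total: 8 rows.

8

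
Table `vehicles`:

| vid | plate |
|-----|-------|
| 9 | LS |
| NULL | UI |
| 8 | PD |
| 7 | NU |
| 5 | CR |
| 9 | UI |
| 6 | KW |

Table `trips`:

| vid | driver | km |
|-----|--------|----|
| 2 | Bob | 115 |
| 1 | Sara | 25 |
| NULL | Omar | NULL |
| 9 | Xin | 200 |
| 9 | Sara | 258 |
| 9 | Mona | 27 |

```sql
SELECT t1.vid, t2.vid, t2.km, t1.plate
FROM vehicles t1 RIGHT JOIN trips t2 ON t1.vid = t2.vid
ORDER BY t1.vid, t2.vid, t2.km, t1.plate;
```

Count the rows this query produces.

9

RIGHT JOIN keeps every row from `trips`; unmatched rows get NULL for `vehicles`'s columns.
Matching on t1.vid = t2.vid. A NULL in a compared column never satisfies the condition.
Matched pairs: 6; unmatched t2 rows kept: 3.
Total: 6 matched + 3 padded = 9 rows.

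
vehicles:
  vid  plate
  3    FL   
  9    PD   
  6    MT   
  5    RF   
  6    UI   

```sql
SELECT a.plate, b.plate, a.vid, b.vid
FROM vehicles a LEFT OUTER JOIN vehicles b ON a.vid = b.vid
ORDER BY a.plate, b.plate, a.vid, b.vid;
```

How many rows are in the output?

LEFT JOIN keeps every row from `vehicles a`; unmatched rows get NULL for `vehicles b`'s columns.
Matching on a.vid = b.vid.
- a row (vid=3): matches 1 b row(s) → 1 output row(s).
- a row (vid=9): matches 1 b row(s) → 1 output row(s).
- a row (vid=6): matches 2 b row(s) → 2 output row(s).
- a row (vid=5): matches 1 b row(s) → 1 output row(s).
- a row (vid=6): matches 2 b row(s) → 2 output row(s).
Total: 7 rows.

7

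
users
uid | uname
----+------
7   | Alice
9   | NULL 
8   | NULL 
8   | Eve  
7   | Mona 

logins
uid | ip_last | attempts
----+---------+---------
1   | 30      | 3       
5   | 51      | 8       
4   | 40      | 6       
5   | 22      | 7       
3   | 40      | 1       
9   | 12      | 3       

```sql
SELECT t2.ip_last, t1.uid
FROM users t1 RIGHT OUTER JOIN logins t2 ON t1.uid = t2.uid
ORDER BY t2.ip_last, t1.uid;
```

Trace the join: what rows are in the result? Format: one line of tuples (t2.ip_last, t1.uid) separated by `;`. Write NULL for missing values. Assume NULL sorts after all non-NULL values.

(12, 9); (22, NULL); (30, NULL); (40, NULL); (40, NULL); (51, NULL)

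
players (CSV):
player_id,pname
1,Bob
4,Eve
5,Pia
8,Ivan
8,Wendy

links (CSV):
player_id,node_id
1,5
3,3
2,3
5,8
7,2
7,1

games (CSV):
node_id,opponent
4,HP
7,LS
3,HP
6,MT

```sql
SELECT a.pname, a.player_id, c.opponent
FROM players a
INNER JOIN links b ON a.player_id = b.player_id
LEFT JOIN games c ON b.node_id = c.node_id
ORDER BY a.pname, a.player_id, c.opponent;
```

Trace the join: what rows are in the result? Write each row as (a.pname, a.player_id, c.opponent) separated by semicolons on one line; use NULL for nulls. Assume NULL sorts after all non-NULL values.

(Bob, 1, NULL); (Pia, 5, NULL)

Step 1 — a INNER JOIN b on player_id → 2 row(s).
Then LEFT JOIN `games c` on node_id: each of those 2 rows is kept; rows whose b.node_id has no match in c get NULL for c's columns.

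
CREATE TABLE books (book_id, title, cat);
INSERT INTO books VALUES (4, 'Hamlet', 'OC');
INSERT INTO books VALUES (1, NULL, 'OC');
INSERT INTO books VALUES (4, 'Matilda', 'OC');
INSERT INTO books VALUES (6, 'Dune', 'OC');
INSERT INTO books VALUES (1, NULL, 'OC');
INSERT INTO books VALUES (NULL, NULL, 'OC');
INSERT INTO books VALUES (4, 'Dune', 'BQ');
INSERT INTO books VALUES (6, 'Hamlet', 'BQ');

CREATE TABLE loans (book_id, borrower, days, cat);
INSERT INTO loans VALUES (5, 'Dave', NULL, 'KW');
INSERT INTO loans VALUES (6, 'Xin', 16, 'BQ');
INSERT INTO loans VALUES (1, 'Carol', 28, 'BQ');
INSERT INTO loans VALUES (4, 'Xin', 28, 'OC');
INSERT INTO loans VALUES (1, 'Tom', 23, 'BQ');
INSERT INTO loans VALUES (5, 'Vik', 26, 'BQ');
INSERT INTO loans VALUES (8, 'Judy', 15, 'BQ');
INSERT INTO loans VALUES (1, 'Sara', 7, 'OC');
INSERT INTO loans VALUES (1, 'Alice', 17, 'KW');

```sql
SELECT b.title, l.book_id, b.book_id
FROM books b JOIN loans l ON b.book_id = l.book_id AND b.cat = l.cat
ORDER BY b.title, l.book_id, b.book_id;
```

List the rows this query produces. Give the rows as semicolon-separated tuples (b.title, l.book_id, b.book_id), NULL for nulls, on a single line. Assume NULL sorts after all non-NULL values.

INNER JOIN keeps only pairs where the ON condition holds.
Matching on b.book_id = l.book_id AND b.cat = l.cat. A NULL in a compared column never satisfies the condition.
- book_id=4, cat=OC: 1 matching l row(s), so 1 row(s) emitted.
- book_id=1, cat=OC: 1 matching l row(s), so 1 row(s) emitted.
- book_id=4, cat=OC: 1 matching l row(s), so 1 row(s) emitted.
- book_id=6, cat=OC: no matching l row, dropped.
- book_id=1, cat=OC: 1 matching l row(s), so 1 row(s) emitted.
- book_id=NULL, cat=OC: no matching l row, dropped.
- book_id=4, cat=BQ: no matching l row, dropped.
- book_id=6, cat=BQ: 1 matching l row(s), so 1 row(s) emitted.
After projecting and ordering:
b.title | l.book_id | b.book_id
Hamlet | 4 | 4
Hamlet | 6 | 6
Matilda | 4 | 4
NULL | 1 | 1
NULL | 1 | 1

(Hamlet, 4, 4); (Hamlet, 6, 6); (Matilda, 4, 4); (NULL, 1, 1); (NULL, 1, 1)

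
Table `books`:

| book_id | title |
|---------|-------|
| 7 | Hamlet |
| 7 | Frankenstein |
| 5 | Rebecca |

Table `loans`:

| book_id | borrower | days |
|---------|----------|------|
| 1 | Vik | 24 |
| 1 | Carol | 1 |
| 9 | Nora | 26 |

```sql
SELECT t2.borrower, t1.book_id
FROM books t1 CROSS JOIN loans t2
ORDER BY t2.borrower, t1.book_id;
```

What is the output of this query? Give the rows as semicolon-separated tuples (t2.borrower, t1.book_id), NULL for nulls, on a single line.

(Carol, 5); (Carol, 7); (Carol, 7); (Nora, 5); (Nora, 7); (Nora, 7); (Vik, 5); (Vik, 7); (Vik, 7)

CROSS JOIN pairs every row of `books` with every row of `loans`: 3 × 3 = 9 rows.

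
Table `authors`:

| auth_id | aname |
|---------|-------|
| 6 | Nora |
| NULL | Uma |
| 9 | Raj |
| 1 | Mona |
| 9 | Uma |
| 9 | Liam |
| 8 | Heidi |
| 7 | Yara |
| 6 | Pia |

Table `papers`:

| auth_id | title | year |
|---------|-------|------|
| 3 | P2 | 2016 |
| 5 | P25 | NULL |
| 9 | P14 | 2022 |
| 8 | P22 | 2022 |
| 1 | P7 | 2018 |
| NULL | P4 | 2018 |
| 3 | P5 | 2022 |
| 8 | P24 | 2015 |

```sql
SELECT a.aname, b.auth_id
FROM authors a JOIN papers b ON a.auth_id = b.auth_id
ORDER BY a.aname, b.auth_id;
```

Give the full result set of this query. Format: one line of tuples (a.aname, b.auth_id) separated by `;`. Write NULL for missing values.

(Heidi, 8); (Heidi, 8); (Liam, 9); (Mona, 1); (Raj, 9); (Uma, 9)

INNER JOIN keeps only pairs where the ON condition holds.
Matching on a.auth_id = b.auth_id. A NULL in a compared column never satisfies the condition.
Matched pairs: 6.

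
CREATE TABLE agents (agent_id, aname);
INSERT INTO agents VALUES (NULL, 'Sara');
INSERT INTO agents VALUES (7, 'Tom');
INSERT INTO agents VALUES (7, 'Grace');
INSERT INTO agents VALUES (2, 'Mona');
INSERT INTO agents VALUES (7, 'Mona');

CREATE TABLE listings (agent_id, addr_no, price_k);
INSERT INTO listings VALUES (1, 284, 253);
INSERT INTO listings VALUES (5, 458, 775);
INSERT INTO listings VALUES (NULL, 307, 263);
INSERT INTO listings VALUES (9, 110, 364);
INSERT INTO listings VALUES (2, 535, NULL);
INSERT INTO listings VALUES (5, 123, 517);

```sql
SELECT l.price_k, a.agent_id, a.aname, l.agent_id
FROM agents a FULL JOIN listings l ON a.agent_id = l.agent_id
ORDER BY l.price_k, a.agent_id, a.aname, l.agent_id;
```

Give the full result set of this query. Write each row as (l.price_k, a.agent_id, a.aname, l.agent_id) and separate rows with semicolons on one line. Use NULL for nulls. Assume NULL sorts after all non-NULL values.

(253, NULL, NULL, 1); (263, NULL, NULL, NULL); (364, NULL, NULL, 9); (517, NULL, NULL, 5); (775, NULL, NULL, 5); (NULL, 2, Mona, 2); (NULL, 7, Grace, NULL); (NULL, 7, Mona, NULL); (NULL, 7, Tom, NULL); (NULL, NULL, Sara, NULL)

FULL OUTER JOIN keeps every row from both sides; unmatched rows get NULL for the other side's columns.
Matching on a.agent_id = l.agent_id. A NULL in a compared column never satisfies the condition.
- a[0] agent_id=NULL → no match; kept with NULLs on the l side.
- a[1] agent_id=7 → no match; kept with NULLs on the l side.
- a[2] agent_id=7 → no match; kept with NULLs on the l side.
- a[3] agent_id=2 → 1 match(es) in l → 1 row(s).
- a[4] agent_id=7 → no match; kept with NULLs on the l side.
- 5 row(s) from l found no a partner → padded with NULL.
After projecting and ordering:
l.price_k | a.agent_id | a.aname | l.agent_id
253 | NULL | NULL | 1
263 | NULL | NULL | NULL
364 | NULL | NULL | 9
517 | NULL | NULL | 5
775 | NULL | NULL | 5
NULL | 2 | Mona | 2
NULL | 7 | Grace | NULL
NULL | 7 | Mona | NULL
NULL | 7 | Tom | NULL
NULL | NULL | Sara | NULL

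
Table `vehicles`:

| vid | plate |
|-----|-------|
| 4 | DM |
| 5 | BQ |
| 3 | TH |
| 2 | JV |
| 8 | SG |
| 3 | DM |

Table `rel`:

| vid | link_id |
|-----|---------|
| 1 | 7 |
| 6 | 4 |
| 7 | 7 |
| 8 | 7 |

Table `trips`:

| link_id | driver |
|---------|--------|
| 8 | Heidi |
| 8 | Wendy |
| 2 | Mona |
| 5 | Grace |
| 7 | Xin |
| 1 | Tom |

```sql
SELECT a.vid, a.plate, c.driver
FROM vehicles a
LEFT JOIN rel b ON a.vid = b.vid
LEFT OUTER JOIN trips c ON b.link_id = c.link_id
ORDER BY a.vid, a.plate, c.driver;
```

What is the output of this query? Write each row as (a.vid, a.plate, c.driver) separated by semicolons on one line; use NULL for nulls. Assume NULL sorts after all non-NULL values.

(2, JV, NULL); (3, DM, NULL); (3, TH, NULL); (4, DM, NULL); (5, BQ, NULL); (8, SG, Xin)

Evaluate left to right. First `vehicles a LEFT JOIN rel b` on vid: 6 row(s).
Then LEFT JOIN `trips c` on link_id: each of those 6 rows is kept; rows whose b.link_id has no match in c get NULL for c's columns.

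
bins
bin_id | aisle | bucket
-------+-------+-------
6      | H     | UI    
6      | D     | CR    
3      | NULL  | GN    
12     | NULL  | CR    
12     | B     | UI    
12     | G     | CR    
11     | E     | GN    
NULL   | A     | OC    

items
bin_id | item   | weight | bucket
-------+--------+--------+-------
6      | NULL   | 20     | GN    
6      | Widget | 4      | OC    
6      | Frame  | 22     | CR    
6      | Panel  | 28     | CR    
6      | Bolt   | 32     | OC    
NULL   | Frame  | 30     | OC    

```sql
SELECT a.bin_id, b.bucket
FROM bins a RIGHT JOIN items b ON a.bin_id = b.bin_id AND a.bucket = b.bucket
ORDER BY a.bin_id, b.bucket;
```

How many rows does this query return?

RIGHT JOIN keeps every row from `items`; unmatched rows get NULL for `bins`'s columns.
Matching on a.bin_id = b.bin_id AND a.bucket = b.bucket. A NULL in a compared column never satisfies the condition.
- a (bin_id=6, bucket=UI) has no partner in b.
- a (bin_id=6, bucket=CR) pairs with 2 row(s) of b.
- a (bin_id=3, bucket=GN) has no partner in b.
- a (bin_id=12, bucket=CR) has no partner in b.
- a (bin_id=12, bucket=UI) has no partner in b.
- a (bin_id=12, bucket=CR) has no partner in b.
- a (bin_id=11, bucket=GN) has no partner in b.
- a (bin_id=NULL, bucket=OC) has no partner in b.
- plus 4 unmatched b row(s), each kept with NULL a columns.
Total: 2 matched + 4 padded = 6 rows.

6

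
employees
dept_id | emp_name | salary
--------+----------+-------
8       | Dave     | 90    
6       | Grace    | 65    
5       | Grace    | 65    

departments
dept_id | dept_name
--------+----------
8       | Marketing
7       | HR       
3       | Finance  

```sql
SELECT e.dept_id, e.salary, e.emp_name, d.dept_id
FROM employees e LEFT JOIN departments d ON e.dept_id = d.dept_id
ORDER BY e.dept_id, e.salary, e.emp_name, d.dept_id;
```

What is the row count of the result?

3

LEFT JOIN keeps every row from `employees`; unmatched rows get NULL for `departments`'s columns.
Matching on e.dept_id = d.dept_id.
- dept_id=8: 1 matching d row(s), so 1 row(s) emitted.
- dept_id=6: no d row matches, row kept with d columns NULL.
- dept_id=5: no d row matches, row kept with d columns NULL.
Total: 1 matched + 2 padded = 3 rows.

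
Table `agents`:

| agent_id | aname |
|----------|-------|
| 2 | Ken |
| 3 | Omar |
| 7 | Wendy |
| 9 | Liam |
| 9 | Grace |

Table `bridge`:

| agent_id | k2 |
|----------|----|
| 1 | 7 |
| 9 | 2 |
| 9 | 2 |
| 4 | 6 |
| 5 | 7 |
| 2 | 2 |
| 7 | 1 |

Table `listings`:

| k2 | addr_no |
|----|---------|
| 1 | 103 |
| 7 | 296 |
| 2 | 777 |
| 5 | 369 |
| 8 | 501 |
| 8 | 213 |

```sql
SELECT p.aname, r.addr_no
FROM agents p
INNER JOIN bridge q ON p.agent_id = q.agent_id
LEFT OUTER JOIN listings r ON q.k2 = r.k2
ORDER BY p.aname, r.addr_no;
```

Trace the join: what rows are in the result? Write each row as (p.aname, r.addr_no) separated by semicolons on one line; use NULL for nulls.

Joins associate left-to-right: agents INNER JOIN bridge on agent_id gives 6 intermediate row(s).
Then LEFT JOIN `listings r` on k2: each of those 6 rows is kept; rows whose q.k2 has no match in r get NULL for r's columns.

(Grace, 777); (Grace, 777); (Ken, 777); (Liam, 777); (Liam, 777); (Wendy, 103)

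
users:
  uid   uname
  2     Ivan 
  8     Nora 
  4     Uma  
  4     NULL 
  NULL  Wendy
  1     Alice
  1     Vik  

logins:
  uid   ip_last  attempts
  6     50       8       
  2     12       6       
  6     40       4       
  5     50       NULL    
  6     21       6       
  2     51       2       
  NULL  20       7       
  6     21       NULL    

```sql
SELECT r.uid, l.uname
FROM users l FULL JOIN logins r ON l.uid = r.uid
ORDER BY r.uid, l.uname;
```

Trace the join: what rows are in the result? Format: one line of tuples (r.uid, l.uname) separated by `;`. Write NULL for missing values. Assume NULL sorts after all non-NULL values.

(2, Ivan); (2, Ivan); (5, NULL); (6, NULL); (6, NULL); (6, NULL); (6, NULL); (NULL, Alice); (NULL, Nora); (NULL, Uma); (NULL, Vik); (NULL, Wendy); (NULL, NULL); (NULL, NULL)

FULL OUTER JOIN keeps every row from both sides; unmatched rows get NULL for the other side's columns.
Matching on l.uid = r.uid. A NULL in a compared column never satisfies the condition.
Matched pairs: 2; unmatched l rows kept: 6; unmatched r rows kept: 6.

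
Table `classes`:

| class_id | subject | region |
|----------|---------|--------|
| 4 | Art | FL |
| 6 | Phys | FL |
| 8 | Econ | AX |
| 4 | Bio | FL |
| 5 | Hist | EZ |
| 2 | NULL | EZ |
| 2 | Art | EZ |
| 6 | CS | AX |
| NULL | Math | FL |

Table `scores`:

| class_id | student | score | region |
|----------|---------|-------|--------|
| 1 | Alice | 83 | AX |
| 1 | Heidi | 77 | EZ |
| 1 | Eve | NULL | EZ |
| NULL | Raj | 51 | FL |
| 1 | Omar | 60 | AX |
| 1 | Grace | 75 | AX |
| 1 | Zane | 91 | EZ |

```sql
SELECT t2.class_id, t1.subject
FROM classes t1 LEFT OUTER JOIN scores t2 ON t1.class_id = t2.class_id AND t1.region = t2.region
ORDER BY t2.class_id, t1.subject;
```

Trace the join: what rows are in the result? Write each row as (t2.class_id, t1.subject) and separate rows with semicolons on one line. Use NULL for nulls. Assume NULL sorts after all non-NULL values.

LEFT JOIN keeps every row from `classes`; unmatched rows get NULL for `scores`'s columns.
Matching on t1.class_id = t2.class_id AND t1.region = t2.region. A NULL in a compared column never satisfies the condition.
- t1 row (class_id=4, region=FL): no match → kept, t2 columns NULL.
- t1 row (class_id=6, region=FL): no match → kept, t2 columns NULL.
- t1 row (class_id=8, region=AX): no match → kept, t2 columns NULL.
- t1 row (class_id=4, region=FL): no match → kept, t2 columns NULL.
- t1 row (class_id=5, region=EZ): no match → kept, t2 columns NULL.
- t1 row (class_id=2, region=EZ): no match → kept, t2 columns NULL.
- t1 row (class_id=2, region=EZ): no match → kept, t2 columns NULL.
- t1 row (class_id=6, region=AX): no match → kept, t2 columns NULL.
- t1 row (class_id=NULL, region=FL): no match → kept, t2 columns NULL.
After projecting and ordering:
t2.class_id | t1.subject
NULL | Art
NULL | Art
NULL | Bio
NULL | CS
NULL | Econ
NULL | Hist
NULL | Math
NULL | Phys
NULL | NULL

(NULL, Art); (NULL, Art); (NULL, Bio); (NULL, CS); (NULL, Econ); (NULL, Hist); (NULL, Math); (NULL, Phys); (NULL, NULL)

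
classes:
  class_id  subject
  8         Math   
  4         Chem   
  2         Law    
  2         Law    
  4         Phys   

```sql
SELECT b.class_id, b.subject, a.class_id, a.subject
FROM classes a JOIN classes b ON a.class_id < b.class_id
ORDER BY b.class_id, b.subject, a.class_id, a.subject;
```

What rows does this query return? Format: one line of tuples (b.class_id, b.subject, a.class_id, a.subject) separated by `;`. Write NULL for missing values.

(4, Chem, 2, Law); (4, Chem, 2, Law); (4, Phys, 2, Law); (4, Phys, 2, Law); (8, Math, 2, Law); (8, Math, 2, Law); (8, Math, 4, Chem); (8, Math, 4, Phys)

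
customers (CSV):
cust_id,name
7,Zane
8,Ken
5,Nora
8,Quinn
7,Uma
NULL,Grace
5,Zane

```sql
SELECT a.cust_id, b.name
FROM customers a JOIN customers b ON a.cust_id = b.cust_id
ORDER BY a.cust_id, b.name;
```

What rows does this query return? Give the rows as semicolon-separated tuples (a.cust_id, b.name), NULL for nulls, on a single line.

(5, Nora); (5, Nora); (5, Zane); (5, Zane); (7, Uma); (7, Uma); (7, Zane); (7, Zane); (8, Ken); (8, Ken); (8, Quinn); (8, Quinn)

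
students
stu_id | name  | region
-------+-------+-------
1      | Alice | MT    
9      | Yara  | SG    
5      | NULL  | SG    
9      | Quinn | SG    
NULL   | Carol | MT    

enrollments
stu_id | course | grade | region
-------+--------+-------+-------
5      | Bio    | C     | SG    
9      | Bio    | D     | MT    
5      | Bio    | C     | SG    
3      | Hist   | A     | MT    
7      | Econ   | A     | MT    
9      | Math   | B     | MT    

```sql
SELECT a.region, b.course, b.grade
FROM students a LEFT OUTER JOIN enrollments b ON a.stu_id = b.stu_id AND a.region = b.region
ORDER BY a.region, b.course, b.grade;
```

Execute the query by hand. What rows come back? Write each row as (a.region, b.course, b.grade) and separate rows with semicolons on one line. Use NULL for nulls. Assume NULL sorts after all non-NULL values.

(MT, NULL, NULL); (MT, NULL, NULL); (SG, Bio, C); (SG, Bio, C); (SG, NULL, NULL); (SG, NULL, NULL)

LEFT JOIN keeps every row from `students`; unmatched rows get NULL for `enrollments`'s columns.
Matching on a.stu_id = b.stu_id AND a.region = b.region. A NULL in a compared column never satisfies the condition.
Matched pairs: 2; unmatched a rows kept: 4.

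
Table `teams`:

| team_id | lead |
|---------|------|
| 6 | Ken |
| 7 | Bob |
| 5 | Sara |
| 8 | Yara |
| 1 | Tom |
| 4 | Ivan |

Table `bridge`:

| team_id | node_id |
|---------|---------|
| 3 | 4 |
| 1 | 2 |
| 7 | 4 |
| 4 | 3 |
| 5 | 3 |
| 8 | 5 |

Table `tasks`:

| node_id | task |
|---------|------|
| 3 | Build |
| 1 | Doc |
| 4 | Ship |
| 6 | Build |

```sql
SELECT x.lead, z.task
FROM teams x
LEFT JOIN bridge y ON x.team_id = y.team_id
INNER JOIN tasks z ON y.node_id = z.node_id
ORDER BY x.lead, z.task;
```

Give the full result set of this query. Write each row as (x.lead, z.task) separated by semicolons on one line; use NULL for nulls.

(Bob, Ship); (Ivan, Build); (Sara, Build)

Joins associate left-to-right: teams LEFT JOIN bridge on team_id gives 6 intermediate row(s).
Then INNER JOIN `tasks z` on node_id: keep only rows whose y.node_id appears in z.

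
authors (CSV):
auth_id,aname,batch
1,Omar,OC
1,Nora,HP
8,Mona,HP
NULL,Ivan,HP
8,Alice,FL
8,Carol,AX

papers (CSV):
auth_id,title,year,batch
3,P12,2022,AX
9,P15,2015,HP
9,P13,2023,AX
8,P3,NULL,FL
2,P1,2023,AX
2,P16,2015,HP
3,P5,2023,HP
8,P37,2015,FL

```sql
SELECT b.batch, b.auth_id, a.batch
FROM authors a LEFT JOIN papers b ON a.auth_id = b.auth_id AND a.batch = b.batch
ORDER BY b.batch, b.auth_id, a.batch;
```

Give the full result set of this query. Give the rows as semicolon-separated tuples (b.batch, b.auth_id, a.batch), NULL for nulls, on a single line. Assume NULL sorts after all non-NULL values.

LEFT JOIN keeps every row from `authors`; unmatched rows get NULL for `papers`'s columns.
Matching on a.auth_id = b.auth_id AND a.batch = b.batch. A NULL in a compared column never satisfies the condition.
- a (auth_id=1, batch=OC) has no partner → padded with NULL.
- a (auth_id=1, batch=HP) has no partner → padded with NULL.
- a (auth_id=8, batch=HP) has no partner → padded with NULL.
- a (auth_id=NULL, batch=HP) has no partner → padded with NULL.
- a (auth_id=8, batch=FL) pairs with 2 row(s) of b.
- a (auth_id=8, batch=AX) has no partner → padded with NULL.
After projecting and ordering:
b.batch | b.auth_id | a.batch
FL | 8 | FL
FL | 8 | FL
NULL | NULL | AX
NULL | NULL | HP
NULL | NULL | HP
NULL | NULL | HP
NULL | NULL | OC

(FL, 8, FL); (FL, 8, FL); (NULL, NULL, AX); (NULL, NULL, HP); (NULL, NULL, HP); (NULL, NULL, HP); (NULL, NULL, OC)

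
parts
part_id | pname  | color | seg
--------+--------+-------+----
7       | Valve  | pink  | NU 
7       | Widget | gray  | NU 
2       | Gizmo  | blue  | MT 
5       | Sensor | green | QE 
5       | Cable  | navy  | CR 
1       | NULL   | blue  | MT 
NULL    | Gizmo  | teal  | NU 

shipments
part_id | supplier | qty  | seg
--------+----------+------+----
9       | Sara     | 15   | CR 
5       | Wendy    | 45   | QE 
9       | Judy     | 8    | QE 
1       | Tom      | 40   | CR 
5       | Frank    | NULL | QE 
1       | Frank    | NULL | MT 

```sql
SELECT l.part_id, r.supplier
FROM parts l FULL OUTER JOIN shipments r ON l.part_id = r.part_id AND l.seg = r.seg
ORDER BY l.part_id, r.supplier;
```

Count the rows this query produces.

FULL OUTER JOIN keeps every row from both sides; unmatched rows get NULL for the other side's columns.
Matching on l.part_id = r.part_id AND l.seg = r.seg. A NULL in a compared column never satisfies the condition.
Matched pairs: 3; unmatched l rows kept: 5; unmatched r rows kept: 3.
Total: 3 matched + 8 padded = 11 rows.

11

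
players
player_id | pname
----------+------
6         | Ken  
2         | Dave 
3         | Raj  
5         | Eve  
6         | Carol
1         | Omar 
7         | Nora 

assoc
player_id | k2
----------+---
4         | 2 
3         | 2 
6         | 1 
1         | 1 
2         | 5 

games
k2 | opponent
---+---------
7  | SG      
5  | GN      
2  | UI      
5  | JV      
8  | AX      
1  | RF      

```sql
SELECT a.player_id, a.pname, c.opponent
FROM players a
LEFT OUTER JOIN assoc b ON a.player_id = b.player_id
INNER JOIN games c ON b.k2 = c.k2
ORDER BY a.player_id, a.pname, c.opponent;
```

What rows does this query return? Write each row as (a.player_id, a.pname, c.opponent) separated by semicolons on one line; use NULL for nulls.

Evaluate left to right. First `players a LEFT JOIN assoc b` on player_id: 7 row(s).
Then INNER JOIN `games c` on k2: keep only rows whose b.k2 appears in c.

(1, Omar, RF); (2, Dave, GN); (2, Dave, JV); (3, Raj, UI); (6, Carol, RF); (6, Ken, RF)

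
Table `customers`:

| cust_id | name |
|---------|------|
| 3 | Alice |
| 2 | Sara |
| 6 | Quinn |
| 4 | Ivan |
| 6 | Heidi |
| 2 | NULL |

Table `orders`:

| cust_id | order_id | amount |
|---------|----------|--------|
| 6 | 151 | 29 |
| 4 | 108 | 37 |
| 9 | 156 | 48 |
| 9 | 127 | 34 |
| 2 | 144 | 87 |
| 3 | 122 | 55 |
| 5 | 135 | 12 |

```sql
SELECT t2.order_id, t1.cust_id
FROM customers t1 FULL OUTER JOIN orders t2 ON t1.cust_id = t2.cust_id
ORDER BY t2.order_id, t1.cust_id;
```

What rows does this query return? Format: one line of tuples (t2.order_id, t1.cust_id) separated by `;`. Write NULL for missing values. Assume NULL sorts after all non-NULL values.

(108, 4); (122, 3); (127, NULL); (135, NULL); (144, 2); (144, 2); (151, 6); (151, 6); (156, NULL)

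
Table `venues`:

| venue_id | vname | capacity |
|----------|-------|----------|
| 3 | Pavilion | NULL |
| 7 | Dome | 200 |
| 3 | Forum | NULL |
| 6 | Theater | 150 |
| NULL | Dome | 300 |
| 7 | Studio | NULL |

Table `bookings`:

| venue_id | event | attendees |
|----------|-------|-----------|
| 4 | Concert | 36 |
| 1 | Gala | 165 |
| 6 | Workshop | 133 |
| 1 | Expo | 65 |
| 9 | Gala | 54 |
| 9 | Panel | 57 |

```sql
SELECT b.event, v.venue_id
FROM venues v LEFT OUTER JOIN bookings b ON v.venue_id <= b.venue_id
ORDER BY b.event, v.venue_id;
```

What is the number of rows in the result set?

LEFT JOIN keeps every row from `venues`; unmatched rows get NULL for `bookings`'s columns.
Matching on v.venue_id <= b.venue_id. A NULL in a compared column never satisfies the condition.
- venue_id=3: 4 matching b row(s), so 4 row(s) emitted.
- venue_id=7: 2 matching b row(s), so 2 row(s) emitted.
- venue_id=3: 4 matching b row(s), so 4 row(s) emitted.
- venue_id=6: 3 matching b row(s), so 3 row(s) emitted.
- venue_id=NULL: no b row matches, row kept with b columns NULL.
- venue_id=7: 2 matching b row(s), so 2 row(s) emitted.
Total: 15 matched + 1 padded = 16 rows.

16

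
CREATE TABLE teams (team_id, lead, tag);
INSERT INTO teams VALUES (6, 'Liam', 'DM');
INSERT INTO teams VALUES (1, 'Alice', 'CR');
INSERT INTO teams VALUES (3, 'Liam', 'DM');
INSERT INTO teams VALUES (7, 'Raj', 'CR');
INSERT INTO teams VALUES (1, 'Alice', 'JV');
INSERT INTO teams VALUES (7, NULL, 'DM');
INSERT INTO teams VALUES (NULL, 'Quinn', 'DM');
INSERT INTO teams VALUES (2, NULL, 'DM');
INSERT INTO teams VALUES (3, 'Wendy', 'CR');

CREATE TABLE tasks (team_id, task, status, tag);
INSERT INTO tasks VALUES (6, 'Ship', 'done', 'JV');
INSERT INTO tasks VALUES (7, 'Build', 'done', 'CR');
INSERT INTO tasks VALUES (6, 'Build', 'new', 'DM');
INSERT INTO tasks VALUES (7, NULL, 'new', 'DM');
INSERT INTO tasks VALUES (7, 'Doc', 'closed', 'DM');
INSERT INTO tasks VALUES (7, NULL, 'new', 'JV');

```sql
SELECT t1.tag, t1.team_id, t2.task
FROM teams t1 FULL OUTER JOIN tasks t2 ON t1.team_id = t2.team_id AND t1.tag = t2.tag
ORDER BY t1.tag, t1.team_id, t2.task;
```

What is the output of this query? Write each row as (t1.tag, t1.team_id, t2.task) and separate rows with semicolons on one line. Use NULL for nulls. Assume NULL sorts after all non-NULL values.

FULL OUTER JOIN keeps every row from both sides; unmatched rows get NULL for the other side's columns.
Matching on t1.team_id = t2.team_id AND t1.tag = t2.tag. A NULL in a compared column never satisfies the condition.
- t1[0] team_id=6, tag=DM → 1 match(es) in t2 → 1 row(s).
- t1[1] team_id=1, tag=CR → no match; kept with NULLs on the t2 side.
- t1[2] team_id=3, tag=DM → no match; kept with NULLs on the t2 side.
- t1[3] team_id=7, tag=CR → 1 match(es) in t2 → 1 row(s).
- t1[4] team_id=1, tag=JV → no match; kept with NULLs on the t2 side.
- t1[5] team_id=7, tag=DM → 2 match(es) in t2 → 2 row(s).
- t1[6] team_id=NULL, tag=DM → no match; kept with NULLs on the t2 side.
- t1[7] team_id=2, tag=DM → no match; kept with NULLs on the t2 side.
- t1[8] team_id=3, tag=CR → no match; kept with NULLs on the t2 side.
- 2 row(s) from t2 found no t1 partner → padded with NULL.

(CR, 1, NULL); (CR, 3, NULL); (CR, 7, Build); (DM, 2, NULL); (DM, 3, NULL); (DM, 6, Build); (DM, 7, Doc); (DM, 7, NULL); (DM, NULL, NULL); (JV, 1, NULL); (NULL, NULL, Ship); (NULL, NULL, NULL)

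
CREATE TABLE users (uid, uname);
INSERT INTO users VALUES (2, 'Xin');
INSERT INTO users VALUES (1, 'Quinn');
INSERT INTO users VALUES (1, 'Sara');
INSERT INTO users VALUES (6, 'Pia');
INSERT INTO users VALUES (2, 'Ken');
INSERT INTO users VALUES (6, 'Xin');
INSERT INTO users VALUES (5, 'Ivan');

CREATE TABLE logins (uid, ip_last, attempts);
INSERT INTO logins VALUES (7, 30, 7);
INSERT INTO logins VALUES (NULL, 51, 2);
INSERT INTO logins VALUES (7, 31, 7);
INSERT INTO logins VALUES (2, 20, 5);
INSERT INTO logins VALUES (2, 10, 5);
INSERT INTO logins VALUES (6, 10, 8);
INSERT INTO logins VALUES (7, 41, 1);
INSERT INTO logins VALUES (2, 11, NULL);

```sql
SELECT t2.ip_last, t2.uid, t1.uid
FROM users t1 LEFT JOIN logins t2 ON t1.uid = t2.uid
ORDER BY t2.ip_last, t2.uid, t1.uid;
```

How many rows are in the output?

11

LEFT JOIN keeps every row from `users`; unmatched rows get NULL for `logins`'s columns.
Matching on t1.uid = t2.uid. A NULL in a compared column never satisfies the condition.
- t1 (uid=2) pairs with 3 row(s) of t2.
- t1 (uid=1) has no partner → padded with NULL.
- t1 (uid=1) has no partner → padded with NULL.
- t1 (uid=6) pairs with 1 row(s) of t2.
- t1 (uid=2) pairs with 3 row(s) of t2.
- t1 (uid=6) pairs with 1 row(s) of t2.
- t1 (uid=5) has no partner → padded with NULL.
Total: 8 matched + 3 padded = 11 rows.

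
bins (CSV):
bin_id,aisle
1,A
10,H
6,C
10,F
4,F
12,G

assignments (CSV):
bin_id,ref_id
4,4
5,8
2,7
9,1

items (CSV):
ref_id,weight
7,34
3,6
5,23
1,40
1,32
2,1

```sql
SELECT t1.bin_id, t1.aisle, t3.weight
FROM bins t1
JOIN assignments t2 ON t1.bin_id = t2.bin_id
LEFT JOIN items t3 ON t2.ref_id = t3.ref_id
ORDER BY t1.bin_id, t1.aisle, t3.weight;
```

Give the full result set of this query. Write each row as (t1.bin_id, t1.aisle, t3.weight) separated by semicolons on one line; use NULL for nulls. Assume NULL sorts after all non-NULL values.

(4, F, NULL)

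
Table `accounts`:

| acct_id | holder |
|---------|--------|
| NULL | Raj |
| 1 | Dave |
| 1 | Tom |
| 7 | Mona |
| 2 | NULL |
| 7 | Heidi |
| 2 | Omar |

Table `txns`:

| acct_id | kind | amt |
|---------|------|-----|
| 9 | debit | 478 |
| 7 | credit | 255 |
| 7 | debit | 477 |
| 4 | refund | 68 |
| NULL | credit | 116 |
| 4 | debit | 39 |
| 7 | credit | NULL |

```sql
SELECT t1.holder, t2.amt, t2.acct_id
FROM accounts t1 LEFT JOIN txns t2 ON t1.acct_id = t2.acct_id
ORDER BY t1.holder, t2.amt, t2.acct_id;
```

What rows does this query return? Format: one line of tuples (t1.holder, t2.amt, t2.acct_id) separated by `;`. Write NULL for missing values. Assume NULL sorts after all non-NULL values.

(Dave, NULL, NULL); (Heidi, 255, 7); (Heidi, 477, 7); (Heidi, NULL, 7); (Mona, 255, 7); (Mona, 477, 7); (Mona, NULL, 7); (Omar, NULL, NULL); (Raj, NULL, NULL); (Tom, NULL, NULL); (NULL, NULL, NULL)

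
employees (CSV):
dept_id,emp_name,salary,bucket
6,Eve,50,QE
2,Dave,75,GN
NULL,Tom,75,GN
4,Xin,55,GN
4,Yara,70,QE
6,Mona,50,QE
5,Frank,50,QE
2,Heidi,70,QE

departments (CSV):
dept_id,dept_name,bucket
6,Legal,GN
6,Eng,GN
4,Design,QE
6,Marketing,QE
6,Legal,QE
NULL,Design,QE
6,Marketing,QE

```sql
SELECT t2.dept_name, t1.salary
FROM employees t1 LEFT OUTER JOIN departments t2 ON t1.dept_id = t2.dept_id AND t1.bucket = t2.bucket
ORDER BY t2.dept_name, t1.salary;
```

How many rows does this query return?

12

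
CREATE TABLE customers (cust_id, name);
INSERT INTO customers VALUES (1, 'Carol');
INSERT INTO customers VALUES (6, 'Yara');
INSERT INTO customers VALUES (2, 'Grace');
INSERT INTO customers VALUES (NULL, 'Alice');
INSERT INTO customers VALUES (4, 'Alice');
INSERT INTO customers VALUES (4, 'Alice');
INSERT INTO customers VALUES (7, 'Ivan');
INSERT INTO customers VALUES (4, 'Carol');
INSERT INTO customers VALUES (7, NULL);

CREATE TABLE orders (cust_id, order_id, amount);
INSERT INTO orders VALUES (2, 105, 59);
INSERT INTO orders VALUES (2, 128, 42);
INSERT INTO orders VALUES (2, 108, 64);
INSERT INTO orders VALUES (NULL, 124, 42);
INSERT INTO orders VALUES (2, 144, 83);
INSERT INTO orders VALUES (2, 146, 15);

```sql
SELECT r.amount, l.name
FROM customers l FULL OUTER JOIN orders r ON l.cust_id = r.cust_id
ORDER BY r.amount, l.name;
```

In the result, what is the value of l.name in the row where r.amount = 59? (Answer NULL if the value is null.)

Grace

FULL OUTER JOIN keeps every row from both sides; unmatched rows get NULL for the other side's columns.
Matching on l.cust_id = r.cust_id. A NULL in a compared column never satisfies the condition.
- l[0] cust_id=1 → no match; kept with NULLs on the r side.
- l[1] cust_id=6 → no match; kept with NULLs on the r side.
- l[2] cust_id=2 → 5 match(es) in r → 5 row(s).
- l[3] cust_id=NULL → no match; kept with NULLs on the r side.
- l[4] cust_id=4 → no match; kept with NULLs on the r side.
- l[5] cust_id=4 → no match; kept with NULLs on the r side.
- l[6] cust_id=7 → no match; kept with NULLs on the r side.
- l[7] cust_id=4 → no match; kept with NULLs on the r side.
- l[8] cust_id=7 → no match; kept with NULLs on the r side.
- 1 r row(s) had no l match → kept, l columns NULL.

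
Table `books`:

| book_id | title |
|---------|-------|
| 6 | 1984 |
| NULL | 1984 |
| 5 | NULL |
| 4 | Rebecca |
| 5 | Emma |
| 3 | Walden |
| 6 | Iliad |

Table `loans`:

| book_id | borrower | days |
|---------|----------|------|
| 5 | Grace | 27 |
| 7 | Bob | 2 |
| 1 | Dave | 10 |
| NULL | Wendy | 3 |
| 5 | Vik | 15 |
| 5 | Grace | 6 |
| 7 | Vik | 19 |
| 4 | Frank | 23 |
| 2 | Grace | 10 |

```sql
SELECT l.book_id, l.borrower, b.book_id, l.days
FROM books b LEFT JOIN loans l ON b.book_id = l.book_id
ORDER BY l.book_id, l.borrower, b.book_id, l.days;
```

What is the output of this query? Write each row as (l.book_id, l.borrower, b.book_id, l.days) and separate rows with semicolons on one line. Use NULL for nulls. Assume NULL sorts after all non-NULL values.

(4, Frank, 4, 23); (5, Grace, 5, 6); (5, Grace, 5, 6); (5, Grace, 5, 27); (5, Grace, 5, 27); (5, Vik, 5, 15); (5, Vik, 5, 15); (NULL, NULL, 3, NULL); (NULL, NULL, 6, NULL); (NULL, NULL, 6, NULL); (NULL, NULL, NULL, NULL)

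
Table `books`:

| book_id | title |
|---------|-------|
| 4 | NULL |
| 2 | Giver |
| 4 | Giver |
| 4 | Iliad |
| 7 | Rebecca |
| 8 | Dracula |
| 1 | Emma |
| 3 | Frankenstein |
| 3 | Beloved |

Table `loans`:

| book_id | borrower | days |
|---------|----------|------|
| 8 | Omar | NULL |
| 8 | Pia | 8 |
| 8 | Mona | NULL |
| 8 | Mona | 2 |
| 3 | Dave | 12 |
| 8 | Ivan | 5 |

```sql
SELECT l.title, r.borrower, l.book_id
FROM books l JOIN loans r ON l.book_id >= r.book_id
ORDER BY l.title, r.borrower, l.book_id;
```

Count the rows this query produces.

INNER JOIN keeps only pairs where the ON condition holds.
Matching on l.book_id >= r.book_id.
- l row (book_id=4): matches 1 r row(s) → 1 output row(s).
- l row (book_id=2): no match → dropped.
- l row (book_id=4): matches 1 r row(s) → 1 output row(s).
- l row (book_id=4): matches 1 r row(s) → 1 output row(s).
- l row (book_id=7): matches 1 r row(s) → 1 output row(s).
- l row (book_id=8): matches 6 r row(s) → 6 output row(s).
- l row (book_id=1): no match → dropped.
- l row (book_id=3): matches 1 r row(s) → 1 output row(s).
- l row (book_id=3): matches 1 r row(s) → 1 output row(s).
Total: 12 rows.

12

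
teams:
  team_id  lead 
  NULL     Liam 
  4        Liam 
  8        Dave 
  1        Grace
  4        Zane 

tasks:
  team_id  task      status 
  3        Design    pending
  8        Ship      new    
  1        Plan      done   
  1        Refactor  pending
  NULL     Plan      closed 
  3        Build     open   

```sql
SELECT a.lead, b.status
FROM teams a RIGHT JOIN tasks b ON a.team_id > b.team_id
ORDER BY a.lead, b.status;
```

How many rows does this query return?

14

RIGHT JOIN keeps every row from `tasks`; unmatched rows get NULL for `teams`'s columns.
Matching on a.team_id > b.team_id. A NULL in a compared column never satisfies the condition.
Matched pairs: 12; unmatched b rows kept: 2.
Total: 12 matched + 2 padded = 14 rows.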